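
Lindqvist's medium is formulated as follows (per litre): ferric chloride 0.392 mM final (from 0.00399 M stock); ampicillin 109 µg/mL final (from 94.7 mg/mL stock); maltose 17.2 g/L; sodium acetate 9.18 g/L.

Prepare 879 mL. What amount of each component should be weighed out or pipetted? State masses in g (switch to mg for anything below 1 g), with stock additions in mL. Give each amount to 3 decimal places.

ferric chloride 86.358 mL; ampicillin 1.012 mL; maltose 15.119 g; sodium acetate 8.069 g

Working volume: 879 mL = 0.879 L.
ferric chloride: C1V1 = C2V2 → 0.392 mM × 879 mL ÷ 3.99 mM = 86.358 mL
ampicillin: C1V1 = C2V2 → 109 µg/mL × 879 mL ÷ 94700 µg/mL = 1.012 mL
maltose: 17.2 g/L × 0.879 L = 15.119 g
sodium acetate: 9.18 g/L × 0.879 L = 8.069 g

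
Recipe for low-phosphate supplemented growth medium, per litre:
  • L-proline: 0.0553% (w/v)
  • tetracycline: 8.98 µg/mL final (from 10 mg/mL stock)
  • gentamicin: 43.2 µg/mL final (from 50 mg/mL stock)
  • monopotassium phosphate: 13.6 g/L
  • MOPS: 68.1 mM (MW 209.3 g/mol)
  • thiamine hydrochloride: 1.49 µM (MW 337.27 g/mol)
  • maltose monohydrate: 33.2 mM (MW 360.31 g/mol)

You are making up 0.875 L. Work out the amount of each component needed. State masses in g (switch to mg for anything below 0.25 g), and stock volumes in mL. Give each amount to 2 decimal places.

Working volume: 0.875 L.
L-proline: 0.0553% w/v = 0.553 g/L → 0.553 × 0.875 L = 0.48 g
tetracycline: V = C2·V2/C1 = 8.98 µg/mL × 875 mL ÷ 10000 µg/mL = 0.79 mL
gentamicin: V = C2·V2/C1 = 43.2 µg/mL × 875 mL ÷ 50000 µg/mL = 0.76 mL
monopotassium phosphate: 13.6 g/L × 0.875 L = 11.90 g
MOPS: 68.1 mmol/L × 209.3 g/mol × 0.875 L ÷ 1000 = 12.47 g
thiamine hydrochloride: 1.49 µmol/L × 337.27 g/mol × 0.875 L ÷ 1000 = 0.44 mg
maltose monohydrate: 33.2 mmol/L × 360.31 g/mol × 0.875 L ÷ 1000 = 10.47 g

L-proline 0.48 g; tetracycline 0.79 mL; gentamicin 0.76 mL; monopotassium phosphate 11.90 g; MOPS 12.47 g; thiamine hydrochloride 0.44 mg; maltose monohydrate 10.47 g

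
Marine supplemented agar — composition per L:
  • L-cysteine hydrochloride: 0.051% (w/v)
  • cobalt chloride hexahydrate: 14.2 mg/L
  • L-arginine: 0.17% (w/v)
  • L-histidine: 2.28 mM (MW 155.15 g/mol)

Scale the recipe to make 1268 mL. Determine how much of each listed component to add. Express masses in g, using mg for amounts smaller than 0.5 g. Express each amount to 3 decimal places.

Scale factor relative to 1 L: 1.268.
L-cysteine hydrochloride: 0.051 g per 100 mL × 1268 mL ÷ 100 = 0.647 g
cobalt chloride hexahydrate: 14.2 mg/L × 1.268 L = 18.006 mg
L-arginine: 0.17% w/v = 1.7 g/L → 1.7 × 1.268 L = 2.156 g
L-histidine: 2.28 mmol/L × 155.15 mg/mmol × 1.268 L = 448.545 mg

L-cysteine hydrochloride 0.647 g; cobalt chloride hexahydrate 18.006 mg; L-arginine 2.156 g; L-histidine 448.545 mg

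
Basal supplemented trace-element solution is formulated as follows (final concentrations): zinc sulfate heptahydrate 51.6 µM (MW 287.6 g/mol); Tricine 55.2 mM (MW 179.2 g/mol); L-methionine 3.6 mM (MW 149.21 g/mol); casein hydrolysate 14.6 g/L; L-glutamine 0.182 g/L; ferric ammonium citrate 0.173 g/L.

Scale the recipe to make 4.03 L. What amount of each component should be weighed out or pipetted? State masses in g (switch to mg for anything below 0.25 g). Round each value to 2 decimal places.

Scale factor relative to 1 L: 4.03.
zinc sulfate heptahydrate: 51.6 µmol/L × 287.6 g/mol × 4.03 L ÷ 1000 = 59.81 mg
Tricine: 55.2 mmol/L × 179.2 g/mol × 4.03 L ÷ 1000 = 39.86 g
L-methionine: 3.6 mmol/L × 149.21 g/mol × 4.03 L ÷ 1000 = 2.16 g
casein hydrolysate: 14.6 g/L × 4.03 L = 58.84 g
L-glutamine: 0.182 g/L × 4.03 L = 0.73 g
ferric ammonium citrate: 0.173 g/L × 4.03 L = 0.70 g

zinc sulfate heptahydrate 59.81 mg; Tricine 39.86 g; L-methionine 2.16 g; casein hydrolysate 58.84 g; L-glutamine 0.73 g; ferric ammonium citrate 0.70 g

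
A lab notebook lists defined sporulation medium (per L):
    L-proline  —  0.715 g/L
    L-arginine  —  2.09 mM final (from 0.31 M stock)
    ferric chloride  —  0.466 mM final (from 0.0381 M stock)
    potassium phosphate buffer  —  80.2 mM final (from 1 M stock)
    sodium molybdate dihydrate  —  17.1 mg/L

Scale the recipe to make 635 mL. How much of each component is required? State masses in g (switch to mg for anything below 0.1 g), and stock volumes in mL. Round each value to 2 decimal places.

L-proline 0.45 g; L-arginine 4.28 mL; ferric chloride 7.77 mL; potassium phosphate buffer 50.93 mL; sodium molybdate dihydrate 10.86 mg

Target volume = 635 mL = 0.635 L.
L-proline: 0.715 g/L × 0.635 L = 0.45 g
L-arginine: C1V1 = C2V2 → 2.09 mM × 635 mL ÷ 310 mM = 4.28 mL
ferric chloride: C1V1 = C2V2 → 0.466 mM × 635 mL ÷ 38.1 mM = 7.77 mL
potassium phosphate buffer: dilute stock: 80.2 mM × 635 mL ÷ 1000 mM = 50.93 mL
sodium molybdate dihydrate: 17.1 mg/L × 0.635 L = 10.86 mg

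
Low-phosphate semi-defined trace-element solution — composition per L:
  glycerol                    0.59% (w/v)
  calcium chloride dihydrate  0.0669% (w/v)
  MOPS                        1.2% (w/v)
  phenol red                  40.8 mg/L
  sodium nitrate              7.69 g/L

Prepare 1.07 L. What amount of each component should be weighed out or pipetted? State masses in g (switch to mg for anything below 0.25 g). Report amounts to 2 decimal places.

Working volume: 1.07 L.
glycerol: 0.59% w/v = 5.9 g/L → 5.9 × 1.07 L = 6.31 g
calcium chloride dihydrate: 0.0669 g per 100 mL × 1070 mL ÷ 100 = 0.72 g
MOPS: 1.2 g per 100 mL × 1070 mL ÷ 100 = 12.84 g
phenol red: 40.8 mg/L × 1.07 L = 43.66 mg
sodium nitrate: 7.69 g/L × 1.07 L = 8.23 g

glycerol 6.31 g; calcium chloride dihydrate 0.72 g; MOPS 12.84 g; phenol red 43.66 mg; sodium nitrate 8.23 g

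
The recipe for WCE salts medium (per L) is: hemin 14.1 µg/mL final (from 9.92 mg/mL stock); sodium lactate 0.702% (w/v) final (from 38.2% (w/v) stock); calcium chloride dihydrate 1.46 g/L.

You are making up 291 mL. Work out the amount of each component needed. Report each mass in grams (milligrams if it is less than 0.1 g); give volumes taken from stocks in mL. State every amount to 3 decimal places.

hemin 0.414 mL; sodium lactate 5.348 mL; calcium chloride dihydrate 0.425 g

Target volume = 291 mL = 0.291 L.
hemin: C1V1 = C2V2 → 14.1 µg/mL × 291 mL ÷ 9920 µg/mL = 0.414 mL
sodium lactate: dilute stock: 0.702% ÷ 38.2% × 291 mL = 5.348 mL
calcium chloride dihydrate: 1.46 g/L × 0.291 L = 0.425 g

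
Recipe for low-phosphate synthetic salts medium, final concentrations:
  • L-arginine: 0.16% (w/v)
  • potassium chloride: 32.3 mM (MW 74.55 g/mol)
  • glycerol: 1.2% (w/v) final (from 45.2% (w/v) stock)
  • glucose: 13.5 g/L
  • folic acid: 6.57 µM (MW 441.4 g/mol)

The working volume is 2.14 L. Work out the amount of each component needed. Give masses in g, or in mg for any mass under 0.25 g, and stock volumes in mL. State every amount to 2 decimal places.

Working volume: 2.14 L.
L-arginine: 0.16 g per 100 mL × 2140 mL ÷ 100 = 3.42 g
potassium chloride: 32.3 mmol/L × 74.55 g/mol × 2.14 L ÷ 1000 = 5.15 g
glycerol: C1V1 = C2V2 → 1.2% ÷ 45.2% × 2140 mL = 56.81 mL
glucose: 13.5 g/L × 2.14 L = 28.89 g
folic acid: 6.57 µmol/L × 441.4 g/mol × 2.14 L ÷ 1000 = 6.21 mg

L-arginine 3.42 g; potassium chloride 5.15 g; glycerol 56.81 mL; glucose 28.89 g; folic acid 6.21 mg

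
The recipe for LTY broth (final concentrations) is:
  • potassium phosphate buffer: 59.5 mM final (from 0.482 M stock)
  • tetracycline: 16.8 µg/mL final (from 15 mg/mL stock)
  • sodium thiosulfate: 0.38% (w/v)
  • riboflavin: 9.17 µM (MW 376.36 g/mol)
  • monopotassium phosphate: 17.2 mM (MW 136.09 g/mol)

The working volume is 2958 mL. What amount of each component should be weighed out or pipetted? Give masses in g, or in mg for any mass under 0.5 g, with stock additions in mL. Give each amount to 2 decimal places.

Target volume = 2958 mL = 2.958 L.
potassium phosphate buffer: C1V1 = C2V2 → 59.5 mM × 2958 mL ÷ 482 mM = 365.15 mL
tetracycline: C1V1 = C2V2 → 16.8 µg/mL × 2958 mL ÷ 15000 µg/mL = 3.31 mL
sodium thiosulfate: 0.38 g per 100 mL × 2958 mL ÷ 100 = 11.24 g
riboflavin: 9.17 µmol/L × 376.36 g/mol × 2.958 L ÷ 1000 = 10.21 mg
monopotassium phosphate: 17.2 mmol/L × 136.09 g/mol × 2.958 L ÷ 1000 = 6.92 g

potassium phosphate buffer 365.15 mL; tetracycline 3.31 mL; sodium thiosulfate 11.24 g; riboflavin 10.21 mg; monopotassium phosphate 6.92 g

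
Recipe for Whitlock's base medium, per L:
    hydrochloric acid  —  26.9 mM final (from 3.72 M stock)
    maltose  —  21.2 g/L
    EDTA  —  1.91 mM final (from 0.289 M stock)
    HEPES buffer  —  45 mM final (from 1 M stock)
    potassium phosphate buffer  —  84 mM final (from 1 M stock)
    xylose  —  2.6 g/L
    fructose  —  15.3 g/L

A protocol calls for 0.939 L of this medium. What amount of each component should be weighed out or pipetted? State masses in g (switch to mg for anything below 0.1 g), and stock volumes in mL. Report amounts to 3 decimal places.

hydrochloric acid 6.790 mL; maltose 19.907 g; EDTA 6.206 mL; HEPES buffer 42.255 mL; potassium phosphate buffer 78.876 mL; xylose 2.441 g; fructose 14.367 g

Scale factor relative to 1 L: 0.939.
hydrochloric acid: V = C2·V2/C1 = 26.9 mM × 939 mL ÷ 3720 mM = 6.790 mL
maltose: 21.2 g/L × 0.939 L = 19.907 g
EDTA: C1V1 = C2V2 → 1.91 mM × 939 mL ÷ 289 mM = 6.206 mL
HEPES buffer: C1V1 = C2V2 → 45 mM × 939 mL ÷ 1000 mM = 42.255 mL
potassium phosphate buffer: C1V1 = C2V2 → 84 mM × 939 mL ÷ 1000 mM = 78.876 mL
xylose: 2.6 g/L × 0.939 L = 2.441 g
fructose: 15.3 g/L × 0.939 L = 14.367 g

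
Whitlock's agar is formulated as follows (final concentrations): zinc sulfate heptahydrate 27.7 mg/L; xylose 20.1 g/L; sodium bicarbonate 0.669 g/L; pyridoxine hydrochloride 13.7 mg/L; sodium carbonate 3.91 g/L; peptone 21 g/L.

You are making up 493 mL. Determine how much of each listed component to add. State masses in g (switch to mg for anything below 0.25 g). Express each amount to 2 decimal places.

zinc sulfate heptahydrate 13.66 mg; xylose 9.91 g; sodium bicarbonate 0.33 g; pyridoxine hydrochloride 6.75 mg; sodium carbonate 1.93 g; peptone 10.35 g

Target volume = 493 mL = 0.493 L.
zinc sulfate heptahydrate: 27.7 mg/L × 0.493 L = 13.66 mg
xylose: 20.1 g/L × 0.493 L = 9.91 g
sodium bicarbonate: 0.669 g/L × 0.493 L = 0.33 g
pyridoxine hydrochloride: 13.7 mg/L × 0.493 L = 6.75 mg
sodium carbonate: 3.91 g/L × 0.493 L = 1.93 g
peptone: 21 g/L × 0.493 L = 10.35 g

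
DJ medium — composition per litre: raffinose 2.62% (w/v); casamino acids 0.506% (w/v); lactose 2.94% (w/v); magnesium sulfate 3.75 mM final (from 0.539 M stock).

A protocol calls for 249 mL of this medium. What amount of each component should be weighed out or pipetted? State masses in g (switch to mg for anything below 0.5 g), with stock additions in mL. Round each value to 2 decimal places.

raffinose 6.52 g; casamino acids 1.26 g; lactose 7.32 g; magnesium sulfate 1.73 mL

Scale factor relative to 1 L: 0.249.
raffinose: 2.62% w/v = 26.2 g/L → 26.2 × 0.249 L = 6.52 g
casamino acids: 0.506 g per 100 mL × 249 mL ÷ 100 = 1.26 g
lactose: 2.94 g per 100 mL × 249 mL ÷ 100 = 7.32 g
magnesium sulfate: V = C2·V2/C1 = 3.75 mM × 249 mL ÷ 539 mM = 1.73 mL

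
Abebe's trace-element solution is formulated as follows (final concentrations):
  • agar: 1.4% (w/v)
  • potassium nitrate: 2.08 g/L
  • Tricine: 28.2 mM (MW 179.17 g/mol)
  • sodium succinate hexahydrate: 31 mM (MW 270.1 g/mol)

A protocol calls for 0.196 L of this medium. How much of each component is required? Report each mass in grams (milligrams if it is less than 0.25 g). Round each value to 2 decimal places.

agar 2.74 g; potassium nitrate 0.41 g; Tricine 0.99 g; sodium succinate hexahydrate 1.64 g

Scale factor relative to 1 L: 0.196.
agar: 1.4% w/v = 14 g/L → 14 × 0.196 L = 2.74 g
potassium nitrate: 2.08 g/L × 0.196 L = 0.41 g
Tricine: 28.2 mmol/L × 179.17 g/mol × 0.196 L ÷ 1000 = 0.99 g
sodium succinate hexahydrate: 31 mmol/L × 270.1 g/mol × 0.196 L ÷ 1000 = 1.64 g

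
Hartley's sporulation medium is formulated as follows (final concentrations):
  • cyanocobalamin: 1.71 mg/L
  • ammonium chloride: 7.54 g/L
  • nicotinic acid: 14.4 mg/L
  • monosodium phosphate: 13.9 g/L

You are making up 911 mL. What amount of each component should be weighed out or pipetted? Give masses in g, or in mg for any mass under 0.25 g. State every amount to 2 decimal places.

cyanocobalamin 1.56 mg; ammonium chloride 6.87 g; nicotinic acid 13.12 mg; monosodium phosphate 12.66 g

Working volume: 911 mL = 0.911 L.
cyanocobalamin: 1.71 mg/L × 0.911 L = 1.56 mg
ammonium chloride: 7.54 g/L × 0.911 L = 6.87 g
nicotinic acid: 14.4 mg/L × 0.911 L = 13.12 mg
monosodium phosphate: 13.9 g/L × 0.911 L = 12.66 g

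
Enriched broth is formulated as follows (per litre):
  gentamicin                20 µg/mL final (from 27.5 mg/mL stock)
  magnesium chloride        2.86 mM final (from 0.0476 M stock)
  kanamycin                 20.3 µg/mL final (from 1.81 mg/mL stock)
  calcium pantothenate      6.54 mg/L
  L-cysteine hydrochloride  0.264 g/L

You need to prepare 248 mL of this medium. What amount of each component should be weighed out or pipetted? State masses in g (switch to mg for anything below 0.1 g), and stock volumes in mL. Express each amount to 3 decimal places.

gentamicin 0.180 mL; magnesium chloride 14.901 mL; kanamycin 2.781 mL; calcium pantothenate 1.622 mg; L-cysteine hydrochloride 65.472 mg

Target volume = 248 mL = 0.248 L.
gentamicin: V = C2·V2/C1 = 20 µg/mL × 248 mL ÷ 27500 µg/mL = 0.180 mL
magnesium chloride: C1V1 = C2V2 → 2.86 mM × 248 mL ÷ 47.6 mM = 14.901 mL
kanamycin: dilute stock: 20.3 µg/mL × 248 mL ÷ 1810 µg/mL = 2.781 mL
calcium pantothenate: 6.54 mg/L × 0.248 L = 1.622 mg
L-cysteine hydrochloride: 0.264 g/L × 0.248 L = 0.065472 g = 65.472 mg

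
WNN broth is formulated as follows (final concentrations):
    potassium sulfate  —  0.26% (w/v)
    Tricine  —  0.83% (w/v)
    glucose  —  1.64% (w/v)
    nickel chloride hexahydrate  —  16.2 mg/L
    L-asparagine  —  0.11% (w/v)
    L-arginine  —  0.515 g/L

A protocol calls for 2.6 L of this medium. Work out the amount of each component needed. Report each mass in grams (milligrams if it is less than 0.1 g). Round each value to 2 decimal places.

potassium sulfate 6.76 g; Tricine 21.58 g; glucose 42.64 g; nickel chloride hexahydrate 42.12 mg; L-asparagine 2.86 g; L-arginine 1.34 g

Working volume: 2.6 L.
potassium sulfate: 0.26 g per 100 mL × 2600 mL ÷ 100 = 6.76 g
Tricine: 0.83% w/v = 8.3 g/L → 8.3 × 2.6 L = 21.58 g
glucose: 1.64% w/v = 16.4 g/L → 16.4 × 2.6 L = 42.64 g
nickel chloride hexahydrate: 16.2 mg/L × 2.6 L = 42.12 mg
L-asparagine: 0.11 g per 100 mL × 2600 mL ÷ 100 = 2.86 g
L-arginine: 0.515 g/L × 2.6 L = 1.34 g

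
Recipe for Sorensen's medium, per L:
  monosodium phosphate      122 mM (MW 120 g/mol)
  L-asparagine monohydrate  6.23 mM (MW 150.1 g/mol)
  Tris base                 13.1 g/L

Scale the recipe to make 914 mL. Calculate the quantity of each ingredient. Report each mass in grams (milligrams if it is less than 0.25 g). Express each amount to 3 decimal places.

Target volume = 914 mL = 0.914 L.
monosodium phosphate: 122 mmol/L × 120 g/mol × 0.914 L ÷ 1000 = 13.381 g
L-asparagine monohydrate: 6.23 mmol/L × 150.1 g/mol × 0.914 L ÷ 1000 = 0.855 g
Tris base: 13.1 g/L × 0.914 L = 11.973 g

monosodium phosphate 13.381 g; L-asparagine monohydrate 0.855 g; Tris base 11.973 g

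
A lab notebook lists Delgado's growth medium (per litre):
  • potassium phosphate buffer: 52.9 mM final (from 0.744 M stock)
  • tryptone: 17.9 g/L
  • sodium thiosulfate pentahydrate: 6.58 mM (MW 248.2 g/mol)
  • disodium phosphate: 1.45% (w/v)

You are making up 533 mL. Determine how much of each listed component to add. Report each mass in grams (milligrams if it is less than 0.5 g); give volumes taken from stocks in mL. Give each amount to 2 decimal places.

Working volume: 533 mL = 0.533 L.
potassium phosphate buffer: V = C2·V2/C1 = 52.9 mM × 533 mL ÷ 744 mM = 37.90 mL
tryptone: 17.9 g/L × 0.533 L = 9.54 g
sodium thiosulfate pentahydrate: 6.58 mmol/L × 248.2 g/mol × 0.533 L ÷ 1000 = 0.87 g
disodium phosphate: 1.45% w/v = 14.5 g/L → 14.5 × 0.533 L = 7.73 g

potassium phosphate buffer 37.90 mL; tryptone 9.54 g; sodium thiosulfate pentahydrate 0.87 g; disodium phosphate 7.73 g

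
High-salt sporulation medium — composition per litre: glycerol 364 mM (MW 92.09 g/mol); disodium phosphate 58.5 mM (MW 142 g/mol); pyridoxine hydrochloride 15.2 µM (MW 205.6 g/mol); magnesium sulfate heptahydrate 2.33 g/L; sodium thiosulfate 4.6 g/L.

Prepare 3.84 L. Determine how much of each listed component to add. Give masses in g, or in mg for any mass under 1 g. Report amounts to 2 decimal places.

glycerol 128.72 g; disodium phosphate 31.90 g; pyridoxine hydrochloride 12.00 mg; magnesium sulfate heptahydrate 8.95 g; sodium thiosulfate 17.66 g

Working volume: 3.84 L.
glycerol: 364 mmol/L × 92.09 g/mol × 3.84 L ÷ 1000 = 128.72 g
disodium phosphate: 58.5 mmol/L × 142 g/mol × 3.84 L ÷ 1000 = 31.90 g
pyridoxine hydrochloride: 15.2 µmol/L × 205.6 g/mol × 3.84 L ÷ 1000 = 12.00 mg
magnesium sulfate heptahydrate: 2.33 g/L × 3.84 L = 8.95 g
sodium thiosulfate: 4.6 g/L × 3.84 L = 17.66 g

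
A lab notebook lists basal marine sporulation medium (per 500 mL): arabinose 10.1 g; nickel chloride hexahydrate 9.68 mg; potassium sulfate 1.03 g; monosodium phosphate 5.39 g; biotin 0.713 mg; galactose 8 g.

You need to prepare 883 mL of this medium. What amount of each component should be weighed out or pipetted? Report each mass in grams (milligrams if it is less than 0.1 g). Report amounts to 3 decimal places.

arabinose 17.837 g; nickel chloride hexahydrate 17.095 mg; potassium sulfate 1.819 g; monosodium phosphate 9.519 g; biotin 1.259 mg; galactose 14.128 g

Scale factor = 883 mL / 500 mL = 1.766.
arabinose: 10.1 g × (883 mL / 500 mL) = 17.837 g
nickel chloride hexahydrate: 9.68 mg × (883 mL / 500 mL) = 17.095 mg
potassium sulfate: 1.03 g × (883 mL / 500 mL) = 1.819 g
monosodium phosphate: 5.39 g × (883 mL / 500 mL) = 9.519 g
biotin: 0.713 mg × (883 mL / 500 mL) = 1.259 mg
galactose: 8 g × (883 mL / 500 mL) = 14.128 g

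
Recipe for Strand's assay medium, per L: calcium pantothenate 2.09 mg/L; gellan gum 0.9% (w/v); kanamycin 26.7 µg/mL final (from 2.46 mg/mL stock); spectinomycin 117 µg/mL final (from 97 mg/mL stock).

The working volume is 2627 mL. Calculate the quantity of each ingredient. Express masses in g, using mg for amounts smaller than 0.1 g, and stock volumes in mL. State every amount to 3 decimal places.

calcium pantothenate 5.490 mg; gellan gum 23.643 g; kanamycin 28.513 mL; spectinomycin 3.169 mL

Working volume: 2627 mL = 2.627 L.
calcium pantothenate: 2.09 mg/L × 2.627 L = 5.490 mg
gellan gum: 0.9 g per 100 mL × 2627 mL ÷ 100 = 23.643 g
kanamycin: V = C2·V2/C1 = 26.7 µg/mL × 2627 mL ÷ 2460 µg/mL = 28.513 mL
spectinomycin: C1V1 = C2V2 → 117 µg/mL × 2627 mL ÷ 97000 µg/mL = 3.169 mL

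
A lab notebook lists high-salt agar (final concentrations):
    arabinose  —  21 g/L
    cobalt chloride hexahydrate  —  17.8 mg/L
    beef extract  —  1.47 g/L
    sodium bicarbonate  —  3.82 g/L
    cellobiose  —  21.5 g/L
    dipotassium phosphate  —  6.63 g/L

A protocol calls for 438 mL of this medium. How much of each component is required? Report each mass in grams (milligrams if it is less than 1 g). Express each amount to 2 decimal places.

arabinose 9.20 g; cobalt chloride hexahydrate 7.80 mg; beef extract 643.86 mg; sodium bicarbonate 1.67 g; cellobiose 9.42 g; dipotassium phosphate 2.90 g

Target volume = 438 mL = 0.438 L.
arabinose: 21 g/L × 0.438 L = 9.20 g
cobalt chloride hexahydrate: 17.8 mg/L × 0.438 L = 7.80 mg
beef extract: 1.47 g/L × 0.438 L = 0.64386 g = 643.86 mg
sodium bicarbonate: 3.82 g/L × 0.438 L = 1.67 g
cellobiose: 21.5 g/L × 0.438 L = 9.42 g
dipotassium phosphate: 6.63 g/L × 0.438 L = 2.90 g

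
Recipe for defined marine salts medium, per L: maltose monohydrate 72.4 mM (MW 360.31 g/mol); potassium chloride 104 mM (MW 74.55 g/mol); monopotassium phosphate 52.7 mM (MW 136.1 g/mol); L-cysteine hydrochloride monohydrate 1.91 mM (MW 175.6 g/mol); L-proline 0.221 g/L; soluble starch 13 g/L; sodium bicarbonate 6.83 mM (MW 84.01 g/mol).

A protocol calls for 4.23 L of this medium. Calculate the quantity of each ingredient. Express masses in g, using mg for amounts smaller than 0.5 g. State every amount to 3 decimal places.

Scale factor relative to 1 L: 4.23.
maltose monohydrate: 72.4 mmol/L × 360.31 g/mol × 4.23 L ÷ 1000 = 110.346 g
potassium chloride: 104 mmol/L × 74.55 g/mol × 4.23 L ÷ 1000 = 32.796 g
monopotassium phosphate: 52.7 mmol/L × 136.1 g/mol × 4.23 L ÷ 1000 = 30.340 g
L-cysteine hydrochloride monohydrate: 1.91 mmol/L × 175.6 g/mol × 4.23 L ÷ 1000 = 1.419 g
L-proline: 0.221 g/L × 4.23 L = 0.935 g
soluble starch: 13 g/L × 4.23 L = 54.990 g
sodium bicarbonate: 6.83 mmol/L × 84.01 g/mol × 4.23 L ÷ 1000 = 2.427 g

maltose monohydrate 110.346 g; potassium chloride 32.796 g; monopotassium phosphate 30.340 g; L-cysteine hydrochloride monohydrate 1.419 g; L-proline 0.935 g; soluble starch 54.990 g; sodium bicarbonate 2.427 g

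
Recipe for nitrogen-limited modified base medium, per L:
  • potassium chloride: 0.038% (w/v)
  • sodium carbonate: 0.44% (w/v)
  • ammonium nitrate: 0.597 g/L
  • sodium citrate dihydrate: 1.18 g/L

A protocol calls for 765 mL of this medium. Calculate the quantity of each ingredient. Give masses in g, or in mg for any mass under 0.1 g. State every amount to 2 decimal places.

potassium chloride 0.29 g; sodium carbonate 3.37 g; ammonium nitrate 0.46 g; sodium citrate dihydrate 0.90 g

Target volume = 765 mL = 0.765 L.
potassium chloride: 0.038 g per 100 mL × 765 mL ÷ 100 = 0.29 g
sodium carbonate: 0.44% w/v = 4.4 g/L → 4.4 × 0.765 L = 3.37 g
ammonium nitrate: 0.597 g/L × 0.765 L = 0.46 g
sodium citrate dihydrate: 1.18 g/L × 0.765 L = 0.90 g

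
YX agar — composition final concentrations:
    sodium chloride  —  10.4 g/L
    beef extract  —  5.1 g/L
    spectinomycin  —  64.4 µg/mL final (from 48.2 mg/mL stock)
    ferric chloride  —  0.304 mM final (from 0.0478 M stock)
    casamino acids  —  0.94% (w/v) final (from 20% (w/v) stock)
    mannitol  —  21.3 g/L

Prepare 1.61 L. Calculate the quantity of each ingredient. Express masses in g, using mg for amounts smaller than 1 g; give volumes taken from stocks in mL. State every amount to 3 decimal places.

Working volume: 1.61 L.
sodium chloride: 10.4 g/L × 1.61 L = 16.744 g
beef extract: 5.1 g/L × 1.61 L = 8.211 g
spectinomycin: V = C2·V2/C1 = 64.4 µg/mL × 1610 mL ÷ 48200 µg/mL = 2.151 mL
ferric chloride: C1V1 = C2V2 → 0.304 mM × 1610 mL ÷ 47.8 mM = 10.239 mL
casamino acids: C1V1 = C2V2 → 0.94% ÷ 20% × 1610 mL = 75.670 mL
mannitol: 21.3 g/L × 1.61 L = 34.293 g

sodium chloride 16.744 g; beef extract 8.211 g; spectinomycin 2.151 mL; ferric chloride 10.239 mL; casamino acids 75.670 mL; mannitol 34.293 g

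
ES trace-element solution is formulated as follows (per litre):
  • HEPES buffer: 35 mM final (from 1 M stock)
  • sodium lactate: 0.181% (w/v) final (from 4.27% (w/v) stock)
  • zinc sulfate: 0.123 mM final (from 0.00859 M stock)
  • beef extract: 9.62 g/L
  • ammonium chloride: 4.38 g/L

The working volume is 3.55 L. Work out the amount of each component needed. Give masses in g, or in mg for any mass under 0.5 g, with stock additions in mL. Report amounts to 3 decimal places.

HEPES buffer 124.250 mL; sodium lactate 150.480 mL; zinc sulfate 50.832 mL; beef extract 34.151 g; ammonium chloride 15.549 g

Scale factor relative to 1 L: 3.55.
HEPES buffer: dilute stock: 35 mM × 3550 mL ÷ 1000 mM = 124.250 mL
sodium lactate: dilute stock: 0.181% ÷ 4.27% × 3550 mL = 150.480 mL
zinc sulfate: dilute stock: 0.123 mM × 3550 mL ÷ 8.59 mM = 50.832 mL
beef extract: 9.62 g/L × 3.55 L = 34.151 g
ammonium chloride: 4.38 g/L × 3.55 L = 15.549 g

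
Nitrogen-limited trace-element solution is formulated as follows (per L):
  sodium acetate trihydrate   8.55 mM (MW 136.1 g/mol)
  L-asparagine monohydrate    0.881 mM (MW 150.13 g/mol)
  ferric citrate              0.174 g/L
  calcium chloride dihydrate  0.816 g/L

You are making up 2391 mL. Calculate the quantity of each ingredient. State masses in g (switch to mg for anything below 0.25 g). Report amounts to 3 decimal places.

Target volume = 2391 mL = 2.391 L.
sodium acetate trihydrate: 8.55 mmol/L × 136.1 g/mol × 2.391 L ÷ 1000 = 2.782 g
L-asparagine monohydrate: 0.881 mmol/L × 150.13 g/mol × 2.391 L ÷ 1000 = 0.316 g
ferric citrate: 0.174 g/L × 2.391 L = 0.416 g
calcium chloride dihydrate: 0.816 g/L × 2.391 L = 1.951 g

sodium acetate trihydrate 2.782 g; L-asparagine monohydrate 0.316 g; ferric citrate 0.416 g; calcium chloride dihydrate 1.951 g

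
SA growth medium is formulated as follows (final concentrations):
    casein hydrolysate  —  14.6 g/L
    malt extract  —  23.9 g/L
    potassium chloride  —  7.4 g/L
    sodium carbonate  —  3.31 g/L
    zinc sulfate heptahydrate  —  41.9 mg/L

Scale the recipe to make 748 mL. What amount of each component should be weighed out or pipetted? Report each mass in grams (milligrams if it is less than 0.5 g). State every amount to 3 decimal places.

casein hydrolysate 10.921 g; malt extract 17.877 g; potassium chloride 5.535 g; sodium carbonate 2.476 g; zinc sulfate heptahydrate 31.341 mg

Scale factor relative to 1 L: 0.748.
casein hydrolysate: 14.6 g/L × 0.748 L = 10.921 g
malt extract: 23.9 g/L × 0.748 L = 17.877 g
potassium chloride: 7.4 g/L × 0.748 L = 5.535 g
sodium carbonate: 3.31 g/L × 0.748 L = 2.476 g
zinc sulfate heptahydrate: 41.9 mg/L × 0.748 L = 31.341 mg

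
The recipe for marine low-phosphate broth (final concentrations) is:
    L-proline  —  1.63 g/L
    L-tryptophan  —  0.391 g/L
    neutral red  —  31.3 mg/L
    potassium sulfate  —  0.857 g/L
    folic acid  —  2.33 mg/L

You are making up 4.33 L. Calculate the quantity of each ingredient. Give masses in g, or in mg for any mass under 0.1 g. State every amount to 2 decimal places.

L-proline 7.06 g; L-tryptophan 1.69 g; neutral red 0.14 g; potassium sulfate 3.71 g; folic acid 10.09 mg

Working volume: 4.33 L.
L-proline: 1.63 g/L × 4.33 L = 7.06 g
L-tryptophan: 0.391 g/L × 4.33 L = 1.69 g
neutral red: 31.3 mg/L × 4.33 L = 135.529 mg = 0.14 g
potassium sulfate: 0.857 g/L × 4.33 L = 3.71 g
folic acid: 2.33 mg/L × 4.33 L = 10.09 mg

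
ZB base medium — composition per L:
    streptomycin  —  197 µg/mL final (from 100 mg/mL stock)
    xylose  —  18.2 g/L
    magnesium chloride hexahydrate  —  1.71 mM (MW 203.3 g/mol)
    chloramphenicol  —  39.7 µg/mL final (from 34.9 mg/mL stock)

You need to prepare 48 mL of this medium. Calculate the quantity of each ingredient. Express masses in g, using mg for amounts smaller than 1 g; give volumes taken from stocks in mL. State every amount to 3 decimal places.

streptomycin 0.095 mL; xylose 873.600 mg; magnesium chloride hexahydrate 16.687 mg; chloramphenicol 0.055 mL

Scale factor relative to 1 L: 0.048.
streptomycin: dilute stock: 197 µg/mL × 48 mL ÷ 100000 µg/mL = 0.095 mL
xylose: 18.2 g/L × 0.048 L = 0.8736 g = 873.600 mg
magnesium chloride hexahydrate: 1.71 mmol/L × 203.3 mg/mmol × 0.048 L = 16.687 mg
chloramphenicol: C1V1 = C2V2 → 39.7 µg/mL × 48 mL ÷ 34900 µg/mL = 0.055 mL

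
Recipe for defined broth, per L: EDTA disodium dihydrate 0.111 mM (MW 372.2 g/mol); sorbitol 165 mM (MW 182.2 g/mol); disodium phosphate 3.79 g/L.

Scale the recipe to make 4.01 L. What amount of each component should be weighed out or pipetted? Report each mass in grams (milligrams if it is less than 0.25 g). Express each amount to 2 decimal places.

Working volume: 4.01 L.
EDTA disodium dihydrate: 0.111 mmol/L × 372.2 mg/mmol × 4.01 L = 165.67 mg
sorbitol: 165 mmol/L × 182.2 g/mol × 4.01 L ÷ 1000 = 120.55 g
disodium phosphate: 3.79 g/L × 4.01 L = 15.20 g

EDTA disodium dihydrate 165.67 mg; sorbitol 120.55 g; disodium phosphate 15.20 g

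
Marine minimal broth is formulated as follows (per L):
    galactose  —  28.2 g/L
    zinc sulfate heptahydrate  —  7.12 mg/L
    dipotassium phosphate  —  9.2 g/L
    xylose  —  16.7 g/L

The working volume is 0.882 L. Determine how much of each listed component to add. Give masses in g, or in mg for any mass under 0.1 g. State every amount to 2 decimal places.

Scale factor relative to 1 L: 0.882.
galactose: 28.2 g/L × 0.882 L = 24.87 g
zinc sulfate heptahydrate: 7.12 mg/L × 0.882 L = 6.28 mg
dipotassium phosphate: 9.2 g/L × 0.882 L = 8.11 g
xylose: 16.7 g/L × 0.882 L = 14.73 g

galactose 24.87 g; zinc sulfate heptahydrate 6.28 mg; dipotassium phosphate 8.11 g; xylose 14.73 g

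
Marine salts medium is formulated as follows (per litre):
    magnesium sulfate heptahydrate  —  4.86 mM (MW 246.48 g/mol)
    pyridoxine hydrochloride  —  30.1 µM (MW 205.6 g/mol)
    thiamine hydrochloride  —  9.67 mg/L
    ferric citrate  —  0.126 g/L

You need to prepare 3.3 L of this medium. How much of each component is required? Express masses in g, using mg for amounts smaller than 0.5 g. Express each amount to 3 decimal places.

magnesium sulfate heptahydrate 3.953 g; pyridoxine hydrochloride 20.422 mg; thiamine hydrochloride 31.911 mg; ferric citrate 415.800 mg

Working volume: 3.3 L.
magnesium sulfate heptahydrate: 4.86 mmol/L × 246.48 g/mol × 3.3 L ÷ 1000 = 3.953 g
pyridoxine hydrochloride: 30.1 µmol/L × 205.6 g/mol × 3.3 L ÷ 1000 = 20.422 mg
thiamine hydrochloride: 9.67 mg/L × 3.3 L = 31.911 mg
ferric citrate: 0.126 g/L × 3.3 L = 0.4158 g = 415.800 mg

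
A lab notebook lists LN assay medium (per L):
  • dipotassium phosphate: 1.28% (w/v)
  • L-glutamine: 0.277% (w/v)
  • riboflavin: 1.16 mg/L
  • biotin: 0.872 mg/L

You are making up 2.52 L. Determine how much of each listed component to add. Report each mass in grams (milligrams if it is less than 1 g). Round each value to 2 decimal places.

dipotassium phosphate 32.26 g; L-glutamine 6.98 g; riboflavin 2.92 mg; biotin 2.20 mg

Working volume: 2.52 L.
dipotassium phosphate: 1.28 g per 100 mL × 2520 mL ÷ 100 = 32.26 g
L-glutamine: 0.277% w/v = 2.77 g/L → 2.77 × 2.52 L = 6.98 g
riboflavin: 1.16 mg/L × 2.52 L = 2.92 mg
biotin: 0.872 mg/L × 2.52 L = 2.20 mg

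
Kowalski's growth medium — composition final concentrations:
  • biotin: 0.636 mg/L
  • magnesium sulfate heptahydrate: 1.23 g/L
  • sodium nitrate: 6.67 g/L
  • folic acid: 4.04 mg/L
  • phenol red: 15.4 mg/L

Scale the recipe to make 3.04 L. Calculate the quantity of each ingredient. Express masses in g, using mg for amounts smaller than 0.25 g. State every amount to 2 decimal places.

Scale factor relative to 1 L: 3.04.
biotin: 0.636 mg/L × 3.04 L = 1.93 mg
magnesium sulfate heptahydrate: 1.23 g/L × 3.04 L = 3.74 g
sodium nitrate: 6.67 g/L × 3.04 L = 20.28 g
folic acid: 4.04 mg/L × 3.04 L = 12.28 mg
phenol red: 15.4 mg/L × 3.04 L = 46.82 mg

biotin 1.93 mg; magnesium sulfate heptahydrate 3.74 g; sodium nitrate 20.28 g; folic acid 12.28 mg; phenol red 46.82 mg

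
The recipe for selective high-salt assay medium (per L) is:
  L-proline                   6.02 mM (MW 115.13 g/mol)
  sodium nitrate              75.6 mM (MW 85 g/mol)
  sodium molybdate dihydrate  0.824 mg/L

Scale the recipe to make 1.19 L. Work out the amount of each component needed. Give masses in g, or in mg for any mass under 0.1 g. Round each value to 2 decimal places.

Scale factor relative to 1 L: 1.19.
L-proline: 6.02 mmol/L × 115.13 g/mol × 1.19 L ÷ 1000 = 0.82 g
sodium nitrate: 75.6 mmol/L × 85 g/mol × 1.19 L ÷ 1000 = 7.65 g
sodium molybdate dihydrate: 0.824 mg/L × 1.19 L = 0.98 mg

L-proline 0.82 g; sodium nitrate 7.65 g; sodium molybdate dihydrate 0.98 mg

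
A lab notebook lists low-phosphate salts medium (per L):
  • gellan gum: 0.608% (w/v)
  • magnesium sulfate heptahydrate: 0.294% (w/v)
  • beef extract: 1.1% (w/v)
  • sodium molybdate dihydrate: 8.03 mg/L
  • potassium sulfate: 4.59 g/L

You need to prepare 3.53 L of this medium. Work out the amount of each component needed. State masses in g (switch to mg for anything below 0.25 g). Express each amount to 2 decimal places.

gellan gum 21.46 g; magnesium sulfate heptahydrate 10.38 g; beef extract 38.83 g; sodium molybdate dihydrate 28.35 mg; potassium sulfate 16.20 g

Working volume: 3.53 L.
gellan gum: 0.608% w/v = 6.08 g/L → 6.08 × 3.53 L = 21.46 g
magnesium sulfate heptahydrate: 0.294 g per 100 mL × 3530 mL ÷ 100 = 10.38 g
beef extract: 1.1% w/v = 11 g/L → 11 × 3.53 L = 38.83 g
sodium molybdate dihydrate: 8.03 mg/L × 3.53 L = 28.35 mg
potassium sulfate: 4.59 g/L × 3.53 L = 16.20 g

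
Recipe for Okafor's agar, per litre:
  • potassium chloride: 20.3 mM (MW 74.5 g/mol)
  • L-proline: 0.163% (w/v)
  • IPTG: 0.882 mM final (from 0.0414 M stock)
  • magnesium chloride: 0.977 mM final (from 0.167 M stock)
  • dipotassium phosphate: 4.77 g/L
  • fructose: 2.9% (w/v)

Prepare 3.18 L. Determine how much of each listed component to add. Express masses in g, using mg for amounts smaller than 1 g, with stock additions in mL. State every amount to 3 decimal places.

Working volume: 3.18 L.
potassium chloride: 20.3 mmol/L × 74.5 g/mol × 3.18 L ÷ 1000 = 4.809 g
L-proline: 0.163% w/v = 1.63 g/L → 1.63 × 3.18 L = 5.183 g
IPTG: C1V1 = C2V2 → 0.882 mM × 3180 mL ÷ 41.4 mM = 67.748 mL
magnesium chloride: C1V1 = C2V2 → 0.977 mM × 3180 mL ÷ 167 mM = 18.604 mL
dipotassium phosphate: 4.77 g/L × 3.18 L = 15.169 g
fructose: 2.9% w/v = 29 g/L → 29 × 3.18 L = 92.220 g

potassium chloride 4.809 g; L-proline 5.183 g; IPTG 67.748 mL; magnesium chloride 18.604 mL; dipotassium phosphate 15.169 g; fructose 92.220 g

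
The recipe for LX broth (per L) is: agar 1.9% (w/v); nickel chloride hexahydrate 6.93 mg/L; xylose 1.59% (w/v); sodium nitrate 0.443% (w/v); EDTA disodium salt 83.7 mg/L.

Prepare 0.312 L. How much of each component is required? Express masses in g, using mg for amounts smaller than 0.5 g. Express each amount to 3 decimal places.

Scale factor relative to 1 L: 0.312.
agar: 1.9 g per 100 mL × 312 mL ÷ 100 = 5.928 g
nickel chloride hexahydrate: 6.93 mg/L × 0.312 L = 2.162 mg
xylose: 1.59 g per 100 mL × 312 mL ÷ 100 = 4.961 g
sodium nitrate: 0.443 g per 100 mL × 312 mL ÷ 100 = 1.382 g
EDTA disodium salt: 83.7 mg/L × 0.312 L = 26.114 mg

agar 5.928 g; nickel chloride hexahydrate 2.162 mg; xylose 4.961 g; sodium nitrate 1.382 g; EDTA disodium salt 26.114 mg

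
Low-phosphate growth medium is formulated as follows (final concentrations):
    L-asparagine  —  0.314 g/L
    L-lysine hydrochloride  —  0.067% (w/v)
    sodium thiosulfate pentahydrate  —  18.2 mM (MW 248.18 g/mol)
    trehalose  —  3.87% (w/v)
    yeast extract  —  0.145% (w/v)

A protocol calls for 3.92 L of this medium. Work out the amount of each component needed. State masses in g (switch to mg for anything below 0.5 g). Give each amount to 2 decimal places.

Scale factor relative to 1 L: 3.92.
L-asparagine: 0.314 g/L × 3.92 L = 1.23 g
L-lysine hydrochloride: 0.067% w/v = 0.67 g/L → 0.67 × 3.92 L = 2.63 g
sodium thiosulfate pentahydrate: 18.2 mmol/L × 248.18 g/mol × 3.92 L ÷ 1000 = 17.71 g
trehalose: 3.87% w/v = 38.7 g/L → 38.7 × 3.92 L = 151.70 g
yeast extract: 0.145% w/v = 1.45 g/L → 1.45 × 3.92 L = 5.68 g

L-asparagine 1.23 g; L-lysine hydrochloride 2.63 g; sodium thiosulfate pentahydrate 17.71 g; trehalose 151.70 g; yeast extract 5.68 g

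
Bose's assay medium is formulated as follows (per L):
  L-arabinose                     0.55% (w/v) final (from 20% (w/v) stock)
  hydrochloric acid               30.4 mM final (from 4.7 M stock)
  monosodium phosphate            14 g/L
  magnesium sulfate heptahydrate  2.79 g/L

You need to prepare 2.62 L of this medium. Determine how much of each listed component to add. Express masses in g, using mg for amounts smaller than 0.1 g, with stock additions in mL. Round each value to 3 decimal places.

L-arabinose 72.050 mL; hydrochloric acid 16.946 mL; monosodium phosphate 36.680 g; magnesium sulfate heptahydrate 7.310 g

Working volume: 2.62 L.
L-arabinose: dilute stock: 0.55% ÷ 20% × 2620 mL = 72.050 mL
hydrochloric acid: C1V1 = C2V2 → 30.4 mM × 2620 mL ÷ 4700 mM = 16.946 mL
monosodium phosphate: 14 g/L × 2.62 L = 36.680 g
magnesium sulfate heptahydrate: 2.79 g/L × 2.62 L = 7.310 g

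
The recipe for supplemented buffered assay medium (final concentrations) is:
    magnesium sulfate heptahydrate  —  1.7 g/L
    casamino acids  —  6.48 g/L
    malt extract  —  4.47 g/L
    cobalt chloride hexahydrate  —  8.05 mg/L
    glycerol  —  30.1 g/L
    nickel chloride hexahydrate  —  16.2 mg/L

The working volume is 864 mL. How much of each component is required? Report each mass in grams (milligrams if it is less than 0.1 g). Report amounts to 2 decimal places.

Target volume = 864 mL = 0.864 L.
magnesium sulfate heptahydrate: 1.7 g/L × 0.864 L = 1.47 g
casamino acids: 6.48 g/L × 0.864 L = 5.60 g
malt extract: 4.47 g/L × 0.864 L = 3.86 g
cobalt chloride hexahydrate: 8.05 mg/L × 0.864 L = 6.96 mg
glycerol: 30.1 g/L × 0.864 L = 26.01 g
nickel chloride hexahydrate: 16.2 mg/L × 0.864 L = 14.00 mg

magnesium sulfate heptahydrate 1.47 g; casamino acids 5.60 g; malt extract 3.86 g; cobalt chloride hexahydrate 6.96 mg; glycerol 26.01 g; nickel chloride hexahydrate 14.00 mg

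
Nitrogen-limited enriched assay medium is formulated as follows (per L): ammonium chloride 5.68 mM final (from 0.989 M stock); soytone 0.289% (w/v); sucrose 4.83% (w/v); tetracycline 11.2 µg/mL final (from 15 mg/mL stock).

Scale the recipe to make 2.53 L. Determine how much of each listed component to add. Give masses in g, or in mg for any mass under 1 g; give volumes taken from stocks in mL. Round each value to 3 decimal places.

ammonium chloride 14.530 mL; soytone 7.312 g; sucrose 122.199 g; tetracycline 1.889 mL

Scale factor relative to 1 L: 2.53.
ammonium chloride: V = C2·V2/C1 = 5.68 mM × 2530 mL ÷ 989 mM = 14.530 mL
soytone: 0.289% w/v = 2.89 g/L → 2.89 × 2.53 L = 7.312 g
sucrose: 4.83% w/v = 48.3 g/L → 48.3 × 2.53 L = 122.199 g
tetracycline: dilute stock: 11.2 µg/mL × 2530 mL ÷ 15000 µg/mL = 1.889 mL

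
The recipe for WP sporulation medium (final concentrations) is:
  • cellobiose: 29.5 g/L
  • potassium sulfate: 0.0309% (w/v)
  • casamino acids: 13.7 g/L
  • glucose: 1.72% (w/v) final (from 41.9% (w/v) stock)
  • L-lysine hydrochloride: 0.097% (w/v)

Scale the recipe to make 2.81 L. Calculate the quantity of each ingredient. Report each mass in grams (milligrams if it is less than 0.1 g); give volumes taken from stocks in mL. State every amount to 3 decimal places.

Scale factor relative to 1 L: 2.81.
cellobiose: 29.5 g/L × 2.81 L = 82.895 g
potassium sulfate: 0.0309% w/v = 0.309 g/L → 0.309 × 2.81 L = 0.868 g
casamino acids: 13.7 g/L × 2.81 L = 38.497 g
glucose: V = C2·V2/C1 = 1.72% ÷ 41.9% × 2810 mL = 115.351 mL
L-lysine hydrochloride: 0.097 g per 100 mL × 2810 mL ÷ 100 = 2.726 g

cellobiose 82.895 g; potassium sulfate 0.868 g; casamino acids 38.497 g; glucose 115.351 mL; L-lysine hydrochloride 2.726 g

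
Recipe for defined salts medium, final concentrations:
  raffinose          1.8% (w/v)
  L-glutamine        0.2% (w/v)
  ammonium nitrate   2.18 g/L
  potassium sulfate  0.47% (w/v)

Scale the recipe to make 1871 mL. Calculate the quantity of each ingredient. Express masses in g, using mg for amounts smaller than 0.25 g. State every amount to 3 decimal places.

Target volume = 1871 mL = 1.871 L.
raffinose: 1.8% w/v = 18 g/L → 18 × 1.871 L = 33.678 g
L-glutamine: 0.2% w/v = 2 g/L → 2 × 1.871 L = 3.742 g
ammonium nitrate: 2.18 g/L × 1.871 L = 4.079 g
potassium sulfate: 0.47% w/v = 4.7 g/L → 4.7 × 1.871 L = 8.794 g

raffinose 33.678 g; L-glutamine 3.742 g; ammonium nitrate 4.079 g; potassium sulfate 8.794 g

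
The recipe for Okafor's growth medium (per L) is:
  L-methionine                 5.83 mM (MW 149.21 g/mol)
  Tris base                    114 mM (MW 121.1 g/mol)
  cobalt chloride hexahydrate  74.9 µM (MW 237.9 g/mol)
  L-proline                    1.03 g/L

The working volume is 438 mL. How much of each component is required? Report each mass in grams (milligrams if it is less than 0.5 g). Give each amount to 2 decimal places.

L-methionine 381.01 mg; Tris base 6.05 g; cobalt chloride hexahydrate 7.80 mg; L-proline 451.14 mg

Working volume: 438 mL = 0.438 L.
L-methionine: 5.83 mmol/L × 149.21 mg/mmol × 0.438 L = 381.01 mg
Tris base: 114 mmol/L × 121.1 g/mol × 0.438 L ÷ 1000 = 6.05 g
cobalt chloride hexahydrate: 74.9 µmol/L × 237.9 g/mol × 0.438 L ÷ 1000 = 7.80 mg
L-proline: 1.03 g/L × 0.438 L = 0.45114 g = 451.14 mg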